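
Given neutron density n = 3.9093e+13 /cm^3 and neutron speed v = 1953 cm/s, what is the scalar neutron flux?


phi = n * v
phi = 3.9093e+13 * 1953
phi = 7.6349e+16 /cm^2/s

7.6349e+16


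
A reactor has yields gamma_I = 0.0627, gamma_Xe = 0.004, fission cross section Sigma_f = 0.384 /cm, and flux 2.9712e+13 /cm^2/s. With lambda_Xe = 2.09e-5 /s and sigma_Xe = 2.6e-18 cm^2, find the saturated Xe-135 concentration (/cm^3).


Xe_eq = (gamma_I + gamma_Xe) * Sigma_f * phi / (lambda_Xe + sigma_Xe * phi)
Numerator = (0.0627 + 0.004) * 0.384 * 2.9712e+13 = 7.610075e+11
Denominator = 2.09e-5 + 2.6e-18 * 2.9712e+13 = 9.815120e-05
Xe_eq = 7.610075e+11 / 9.815120e-05 = 7.7534e+15 /cm^3

7.7534e+15


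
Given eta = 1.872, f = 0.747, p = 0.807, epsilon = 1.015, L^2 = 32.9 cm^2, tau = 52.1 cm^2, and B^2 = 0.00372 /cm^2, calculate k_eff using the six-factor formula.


k_inf = eta*f*p*eps = 1.872*0.747*0.807*1.015 = 1.145423
P_TNL = 1/(1 + L^2*B^2) = 1/(1 + 32.9*0.00372) = 0.8909575
P_FNL = exp(-B^2*tau) = exp(-0.00372*52.1) = 0.8238128
k_eff = k_inf * P_TNL * P_FNL = 1.145423 * 0.8909575 * 0.8238128
k_eff = 0.84072

0.84072


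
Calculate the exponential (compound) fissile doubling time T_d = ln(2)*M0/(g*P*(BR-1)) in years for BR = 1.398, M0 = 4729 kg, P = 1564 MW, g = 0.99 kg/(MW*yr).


Breeding gain G = BR - 1 = 1.398 - 1 = 0.398
Fissile production rate = g * P * G = 0.99 * 1564 * 0.398 = 616.24728 kg/yr
T_d = ln(2) * M0 / (g * P * G)
T_d = ln(2) * 4729 / 616.24728 = 5.3191 yr

5.3191


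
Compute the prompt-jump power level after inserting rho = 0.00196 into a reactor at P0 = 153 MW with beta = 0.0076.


P1/P0 = beta / (beta - rho)
P1/P0 = 0.0076 / (0.0076 - 0.00196) = 1.347518
P1 = 153 * 1.347518 = 206.17 MW

206.17


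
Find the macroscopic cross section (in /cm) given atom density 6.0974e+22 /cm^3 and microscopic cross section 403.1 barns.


Sigma = N * sigma_barns * 1e-24
Sigma = 6.0974e+22 * 403.1 * 1e-24
Sigma = 24.579 /cm

24.579


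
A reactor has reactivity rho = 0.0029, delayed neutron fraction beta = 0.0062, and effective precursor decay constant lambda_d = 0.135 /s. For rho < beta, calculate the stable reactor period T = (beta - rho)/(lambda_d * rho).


T = (beta - rho) / (lambda_d * rho)
T = (0.0062 - 0.0029) / (0.135 * 0.0029)
T = 8.4291 s

8.4291


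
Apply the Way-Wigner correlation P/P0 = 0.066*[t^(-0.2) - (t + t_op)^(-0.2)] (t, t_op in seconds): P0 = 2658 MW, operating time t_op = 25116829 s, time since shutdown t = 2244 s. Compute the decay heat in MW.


P/P0 = 0.066 * [t^(-0.2) - (t + t_op)^(-0.2)]
P/P0 = 0.066 * [2244^(-0.2) - (2244 + 25116829)^(-0.2)]
P/P0 = 0.066 * [0.2136955 - 0.03311306] = 0.01191844
P = 2658 * 0.01191844 = 31.679 MW

31.679


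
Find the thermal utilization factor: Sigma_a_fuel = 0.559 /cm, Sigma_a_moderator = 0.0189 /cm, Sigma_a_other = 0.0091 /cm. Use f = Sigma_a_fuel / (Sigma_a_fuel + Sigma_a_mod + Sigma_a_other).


f = Sigma_a_fuel / (Sigma_a_fuel + Sigma_a_mod + Sigma_a_other)
f = 0.559 / (0.559 + 0.0189 + 0.0091)
f = 0.95230

0.95230


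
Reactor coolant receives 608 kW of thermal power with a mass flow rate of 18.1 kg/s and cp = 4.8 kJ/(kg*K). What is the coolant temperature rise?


dT = Q / (m_dot * cp)
dT = 608 / (18.1 * 4.8)
dT = 6.9982 C

6.9982


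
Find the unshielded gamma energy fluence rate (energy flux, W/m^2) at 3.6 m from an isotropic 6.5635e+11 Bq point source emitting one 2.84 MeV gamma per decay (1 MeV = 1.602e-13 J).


psi = A * E * 1.602e-13 / (4*pi*r^2)
psi = 6.5635e+11 * 2.84 * 1.602e-13 / (4*pi*3.6^2)
psi = 0.0018336 W/m^2

0.0018336


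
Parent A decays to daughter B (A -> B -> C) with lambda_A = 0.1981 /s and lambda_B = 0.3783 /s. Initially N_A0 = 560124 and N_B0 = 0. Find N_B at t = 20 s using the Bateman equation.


N_B(t) = lambda_A * N_A0 / (lambda_B - lambda_A) * [exp(-lambda_A*t) - exp(-lambda_B*t)]
exp(-0.1981*20) = 0.01902503; exp(-0.3783*20) = 5.177593e-04
N_B = 0.1981 * 560124 / (0.3783 - 0.1981) * (0.01902503 - 5.177593e-04)
N_B = 11396

11396


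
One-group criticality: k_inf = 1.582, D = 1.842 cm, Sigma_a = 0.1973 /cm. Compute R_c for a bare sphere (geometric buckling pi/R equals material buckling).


L^2 = D / Sigma_a = 1.842 / 0.1973 = 9.336036 cm^2
B_m^2 = (k_inf - 1) / L^2 = (1.582 - 1) / 9.336036 = 0.06233909 /cm^2
For a bare sphere: B_g = pi/R, so R_c = pi / sqrt(B_m^2)
R_c = pi / sqrt(0.06233909) = 12.583 cm

12.583


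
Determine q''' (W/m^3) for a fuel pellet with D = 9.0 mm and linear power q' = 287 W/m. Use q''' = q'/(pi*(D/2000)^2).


r = D / 2 / 1000 = 9.0 / 2 / 1000 = 0.0045 m
q''' = q' / (pi * r^2)
q''' = 287 / (pi * 0.0045^2)
q''' = 4.5114e+06 W/m^3

4.5114e+06


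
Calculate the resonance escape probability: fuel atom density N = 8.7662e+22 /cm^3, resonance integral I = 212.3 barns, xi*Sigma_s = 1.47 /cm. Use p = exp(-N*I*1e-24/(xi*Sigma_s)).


p = exp(-N * I * 1e-24 / (xi*Sigma_s))
p = exp(-8.7662e+22 * 212.3 * 1e-24 / 1.47)
p = 3.1747e-06

3.1747e-06


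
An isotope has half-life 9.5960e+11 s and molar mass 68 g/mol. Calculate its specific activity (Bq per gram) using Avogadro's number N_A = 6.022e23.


lambda = ln(2) / t_half = ln(2) / 9.5960e+11 = 7.223293e-13 /s
SA = lambda * N_A / M
SA = 7.223293e-13 * 6.022e23 / 68
SA = 6.3969e+09 Bq/g

6.3969e+09


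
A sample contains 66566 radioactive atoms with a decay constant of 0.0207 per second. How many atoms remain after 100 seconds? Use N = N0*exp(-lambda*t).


N = N0 * exp(-lambda * t)
N = 66566 * exp(-0.0207 * 100)
N = 8399.7

8399.7


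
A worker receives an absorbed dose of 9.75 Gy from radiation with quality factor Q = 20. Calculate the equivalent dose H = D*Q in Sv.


H = D * Q
H = 9.75 * 20
H = 195.00 Sv

195.00


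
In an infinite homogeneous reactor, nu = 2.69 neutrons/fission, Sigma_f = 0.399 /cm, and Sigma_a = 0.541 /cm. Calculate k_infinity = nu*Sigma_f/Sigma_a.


k_inf = nu * Sigma_f / Sigma_a
k_inf = 2.69 * 0.399 / 0.541
k_inf = 1.9839

1.9839


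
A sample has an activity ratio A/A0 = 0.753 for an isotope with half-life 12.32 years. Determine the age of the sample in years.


lambda = ln(2) / t_half = ln(2) / 12.32 = 0.05626195 /yr
t = -ln(A/A0) / lambda
t = -ln(0.753) / 0.05626195
t = 5.0423 yr

5.0423


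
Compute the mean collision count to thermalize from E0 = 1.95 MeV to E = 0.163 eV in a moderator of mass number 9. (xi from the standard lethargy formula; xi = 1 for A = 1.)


xi = 1 + (A-1)^2/(2A)*ln((A-1)/(A+1)) = 0.2066007 (for A = 9)
n = ln(E0/E) / xi
n = ln(1.95e6 / 0.163) / 0.2066007
n = ln(1.196319e+07) / 0.2066007 = 78.883

78.883


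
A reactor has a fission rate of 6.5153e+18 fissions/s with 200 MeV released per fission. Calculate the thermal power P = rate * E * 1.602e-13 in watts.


P = fission_rate * E_MeV * 1.602e-13
P = 6.5153e+18 * 200 * 1.602e-13
P = 2.0875e+08 W

2.0875e+08


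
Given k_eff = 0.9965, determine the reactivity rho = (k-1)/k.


rho = (k_eff - 1) / k_eff
rho = (0.9965 - 1) / 0.9965
rho = -0.0035123

-0.0035123


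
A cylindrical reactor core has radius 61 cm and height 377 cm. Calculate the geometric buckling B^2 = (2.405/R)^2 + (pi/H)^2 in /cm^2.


B^2 = (2.405/R)^2 + (pi/H)^2
B^2 = (2.405/61)^2 + (pi/377)^2
B^2 = 0.0016239 /cm^2

0.0016239


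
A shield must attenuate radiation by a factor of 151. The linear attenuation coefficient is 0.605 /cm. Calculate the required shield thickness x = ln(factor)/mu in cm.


x = ln(factor) / mu
x = ln(151) / 0.605
x = 8.2930 cm

8.2930


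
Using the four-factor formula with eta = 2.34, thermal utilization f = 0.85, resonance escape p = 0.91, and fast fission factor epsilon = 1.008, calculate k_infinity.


k_inf = eta * f * p * epsilon
k_inf = 2.34 * 0.85 * 0.91 * 1.008
k_inf = 1.8245

1.8245


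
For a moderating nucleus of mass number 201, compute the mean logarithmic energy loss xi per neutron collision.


xi = 1 + (A-1)^2/(2A) * ln((A-1)/(A+1))
xi = 1 + (201-1)^2/(2*201) * ln((201-1)/(201 +1))
xi = 0.0099173

0.0099173


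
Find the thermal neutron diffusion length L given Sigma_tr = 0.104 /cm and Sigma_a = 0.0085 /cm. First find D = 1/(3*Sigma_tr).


D = 1 / (3 * Sigma_tr) = 1 / (3 * 0.104) = 3.205128 cm
L = sqrt(D / Sigma_a)
L = sqrt(3.205128 / 0.0085)
L = 19.418 cm

19.418


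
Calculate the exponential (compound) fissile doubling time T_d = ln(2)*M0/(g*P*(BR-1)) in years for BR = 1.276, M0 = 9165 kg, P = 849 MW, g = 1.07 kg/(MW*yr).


Breeding gain G = BR - 1 = 1.276 - 1 = 0.276
Fissile production rate = g * P * G = 1.07 * 849 * 0.276 = 250.72668 kg/yr
T_d = ln(2) * M0 / (g * P * G)
T_d = ln(2) * 9165 / 250.72668 = 25.337 yr

25.337


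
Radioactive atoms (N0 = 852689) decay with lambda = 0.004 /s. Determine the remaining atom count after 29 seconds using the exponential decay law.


N = N0 * exp(-lambda * t)
N = 852689 * exp(-0.004 * 29)
N = 759298

759298


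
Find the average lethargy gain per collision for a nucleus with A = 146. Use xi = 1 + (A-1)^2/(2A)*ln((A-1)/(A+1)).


xi = 1 + (A-1)^2/(2A) * ln((A-1)/(A+1))
xi = 1 + (146-1)^2/(2*146) * ln((146-1)/(146 +1))
xi = 0.013636

0.013636


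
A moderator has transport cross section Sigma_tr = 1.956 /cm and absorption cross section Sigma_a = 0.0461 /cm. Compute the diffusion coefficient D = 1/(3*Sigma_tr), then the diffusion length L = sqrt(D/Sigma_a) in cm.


D = 1 / (3 * Sigma_tr) = 1 / (3 * 1.956) = 0.1704158 cm
L = sqrt(D / Sigma_a)
L = sqrt(0.1704158 / 0.0461)
L = 1.9227 cm

1.9227


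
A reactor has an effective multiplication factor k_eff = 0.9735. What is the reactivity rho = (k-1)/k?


rho = (k_eff - 1) / k_eff
rho = (0.9735 - 1) / 0.9735
rho = -0.027221

-0.027221


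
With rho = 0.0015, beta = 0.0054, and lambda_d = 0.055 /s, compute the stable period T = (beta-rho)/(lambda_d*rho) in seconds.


T = (beta - rho) / (lambda_d * rho)
T = (0.0054 - 0.0015) / (0.055 * 0.0015)
T = 47.273 s

47.273


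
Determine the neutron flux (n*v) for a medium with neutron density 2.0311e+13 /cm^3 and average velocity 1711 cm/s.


phi = n * v
phi = 2.0311e+13 * 1711
phi = 3.4752e+16 /cm^2/s

3.4752e+16


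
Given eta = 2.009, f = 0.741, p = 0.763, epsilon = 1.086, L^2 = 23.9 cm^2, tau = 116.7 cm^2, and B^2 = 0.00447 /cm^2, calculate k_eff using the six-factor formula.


k_inf = eta*f*p*eps = 2.009*0.741*0.763*1.086 = 1.233538
P_TNL = 1/(1 + L^2*B^2) = 1/(1 + 23.9*0.00447) = 0.9034787
P_FNL = exp(-B^2*tau) = exp(-0.00447*116.7) = 0.5935410
k_eff = k_inf * P_TNL * P_FNL = 1.233538 * 0.9034787 * 0.5935410
k_eff = 0.66149

0.66149


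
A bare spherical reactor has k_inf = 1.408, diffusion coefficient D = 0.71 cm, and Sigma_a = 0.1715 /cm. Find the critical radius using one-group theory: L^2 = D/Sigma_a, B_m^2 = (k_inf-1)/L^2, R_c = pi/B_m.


L^2 = D / Sigma_a = 0.71 / 0.1715 = 4.139942 cm^2
B_m^2 = (k_inf - 1) / L^2 = (1.408 - 1) / 4.139942 = 0.09855211 /cm^2
For a bare sphere: B_g = pi/R, so R_c = pi / sqrt(B_m^2)
R_c = pi / sqrt(0.09855211) = 10.007 cm

10.007


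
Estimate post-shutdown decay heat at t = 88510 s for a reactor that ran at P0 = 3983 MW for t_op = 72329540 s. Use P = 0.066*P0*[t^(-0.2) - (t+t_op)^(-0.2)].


P/P0 = 0.066 * [t^(-0.2) - (t + t_op)^(-0.2)]
P/P0 = 0.066 * [88510^(-0.2) - (88510 + 72329540)^(-0.2)]
P/P0 = 0.066 * [0.1024711 - 0.02679357] = 0.004994717
P = 3983 * 0.004994717 = 19.894 MW

19.894


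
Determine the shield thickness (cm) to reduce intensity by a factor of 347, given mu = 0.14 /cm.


x = ln(factor) / mu
x = ln(347) / 0.14
x = 41.781 cm

41.781


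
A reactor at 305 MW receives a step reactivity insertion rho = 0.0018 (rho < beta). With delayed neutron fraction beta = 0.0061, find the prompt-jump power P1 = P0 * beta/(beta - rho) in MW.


P1/P0 = beta / (beta - rho)
P1/P0 = 0.0061 / (0.0061 - 0.0018) = 1.418605
P1 = 305 * 1.418605 = 432.67 MW

432.67


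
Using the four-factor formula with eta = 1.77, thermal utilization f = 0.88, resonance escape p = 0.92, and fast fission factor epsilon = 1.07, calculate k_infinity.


k_inf = eta * f * p * epsilon
k_inf = 1.77 * 0.88 * 0.92 * 1.07
k_inf = 1.5333

1.5333


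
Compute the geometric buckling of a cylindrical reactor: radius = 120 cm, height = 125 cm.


B^2 = (2.405/R)^2 + (pi/H)^2
B^2 = (2.405/120)^2 + (pi/125)^2
B^2 = 0.0010333 /cm^2

0.0010333


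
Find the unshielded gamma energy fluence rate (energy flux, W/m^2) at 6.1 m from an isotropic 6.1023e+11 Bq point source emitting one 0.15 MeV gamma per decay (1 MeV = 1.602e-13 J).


psi = A * E * 1.602e-13 / (4*pi*r^2)
psi = 6.1023e+11 * 0.15 * 1.602e-13 / (4*pi*6.1^2)
psi = 3.1360e-05 W/m^2

3.1360e-05


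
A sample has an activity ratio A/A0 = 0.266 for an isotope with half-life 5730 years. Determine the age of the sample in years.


lambda = ln(2) / t_half = ln(2) / 5730 = 1.209681e-04 /yr
t = -ln(A/A0) / lambda
t = -ln(0.266) / 1.209681e-04
t = 10947 yr

10947


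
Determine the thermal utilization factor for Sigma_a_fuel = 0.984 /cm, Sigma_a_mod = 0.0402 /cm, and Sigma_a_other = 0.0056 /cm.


f = Sigma_a_fuel / (Sigma_a_fuel + Sigma_a_mod + Sigma_a_other)
f = 0.984 / (0.984 + 0.0402 + 0.0056)
f = 0.95553

0.95553


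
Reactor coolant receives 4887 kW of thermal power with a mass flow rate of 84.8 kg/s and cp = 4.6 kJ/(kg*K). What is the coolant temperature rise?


dT = Q / (m_dot * cp)
dT = 4887 / (84.8 * 4.6)
dT = 12.528 C

12.528


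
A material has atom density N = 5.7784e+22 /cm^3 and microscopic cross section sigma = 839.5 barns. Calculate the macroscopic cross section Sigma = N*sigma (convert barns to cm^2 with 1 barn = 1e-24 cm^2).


Sigma = N * sigma_barns * 1e-24
Sigma = 5.7784e+22 * 839.5 * 1e-24
Sigma = 48.510 /cm

48.510


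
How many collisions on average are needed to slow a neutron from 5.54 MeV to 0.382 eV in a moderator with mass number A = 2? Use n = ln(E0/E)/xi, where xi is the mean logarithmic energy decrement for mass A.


xi = 1 + (A-1)^2/(2A)*ln((A-1)/(A+1)) = 0.7253469 (for A = 2)
n = ln(E0/E) / xi
n = ln(5.54e6 / 0.382) / 0.7253469
n = ln(1.450262e+07) / 0.7253469 = 22.734

22.734


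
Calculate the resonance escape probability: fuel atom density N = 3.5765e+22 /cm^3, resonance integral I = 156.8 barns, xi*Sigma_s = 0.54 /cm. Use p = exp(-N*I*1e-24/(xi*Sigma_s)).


p = exp(-N * I * 1e-24 / (xi*Sigma_s))
p = exp(-3.5765e+22 * 156.8 * 1e-24 / 0.54)
p = 3.0889e-05

3.0889e-05


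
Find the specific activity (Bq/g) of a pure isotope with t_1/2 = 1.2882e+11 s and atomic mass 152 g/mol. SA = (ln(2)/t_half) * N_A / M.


lambda = ln(2) / t_half = ln(2) / 1.2882e+11 = 5.380742e-12 /s
SA = lambda * N_A / M
SA = 5.380742e-12 * 6.022e23 / 152
SA = 2.1318e+10 Bq/g

2.1318e+10


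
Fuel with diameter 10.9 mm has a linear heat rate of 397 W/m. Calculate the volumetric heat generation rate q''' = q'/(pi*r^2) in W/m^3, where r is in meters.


r = D / 2 / 1000 = 10.9 / 2 / 1000 = 0.00545 m
q''' = q' / (pi * r^2)
q''' = 397 / (pi * 0.00545^2)
q''' = 4.2545e+06 W/m^3

4.2545e+06


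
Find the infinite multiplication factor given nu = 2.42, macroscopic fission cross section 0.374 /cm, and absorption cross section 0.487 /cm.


k_inf = nu * Sigma_f / Sigma_a
k_inf = 2.42 * 0.374 / 0.487
k_inf = 1.8585

1.8585


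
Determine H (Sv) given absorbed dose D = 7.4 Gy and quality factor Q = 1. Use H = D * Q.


H = D * Q
H = 7.4 * 1
H = 7.4000 Sv

7.4000


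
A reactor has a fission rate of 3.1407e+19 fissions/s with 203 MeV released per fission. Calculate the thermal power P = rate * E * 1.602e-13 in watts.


P = fission_rate * E_MeV * 1.602e-13
P = 3.1407e+19 * 203 * 1.602e-13
P = 1.0214e+09 W

1.0214e+09


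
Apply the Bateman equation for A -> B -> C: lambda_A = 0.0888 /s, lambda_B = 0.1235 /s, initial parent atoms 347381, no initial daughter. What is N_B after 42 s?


N_B(t) = lambda_A * N_A0 / (lambda_B - lambda_A) * [exp(-lambda_A*t) - exp(-lambda_B*t)]
exp(-0.0888*42) = 0.02400243; exp(-0.1235*42) = 0.005588748
N_B = 0.0888 * 347381 / (0.1235 - 0.0888) * (0.02400243 - 0.005588748)
N_B = 16369

16369


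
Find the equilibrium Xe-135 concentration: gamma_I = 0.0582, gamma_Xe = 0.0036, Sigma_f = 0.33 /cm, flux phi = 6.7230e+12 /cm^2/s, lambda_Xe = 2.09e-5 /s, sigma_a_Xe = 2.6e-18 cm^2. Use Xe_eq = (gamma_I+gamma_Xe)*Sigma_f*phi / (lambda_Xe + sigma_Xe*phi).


Xe_eq = (gamma_I + gamma_Xe) * Sigma_f * phi / (lambda_Xe + sigma_Xe * phi)
Numerator = (0.0582 + 0.0036) * 0.33 * 6.7230e+12 = 1.371089e+11
Denominator = 2.09e-5 + 2.6e-18 * 6.7230e+12 = 3.837980e-05
Xe_eq = 1.371089e+11 / 3.837980e-05 = 3.5724e+15 /cm^3

3.5724e+15


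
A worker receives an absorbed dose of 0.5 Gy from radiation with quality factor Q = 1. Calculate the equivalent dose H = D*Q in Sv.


H = D * Q
H = 0.5 * 1
H = 0.50000 Sv

0.50000


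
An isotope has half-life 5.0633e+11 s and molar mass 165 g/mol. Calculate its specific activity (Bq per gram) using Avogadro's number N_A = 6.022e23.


lambda = ln(2) / t_half = ln(2) / 5.0633e+11 = 1.368963e-12 /s
SA = lambda * N_A / M
SA = 1.368963e-12 * 6.022e23 / 165
SA = 4.9963e+09 Bq/g

4.9963e+09


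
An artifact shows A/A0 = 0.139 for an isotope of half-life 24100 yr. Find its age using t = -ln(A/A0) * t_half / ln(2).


lambda = ln(2) / t_half = ln(2) / 24100 = 2.876129e-05 /yr
t = -ln(A/A0) / lambda
t = -ln(0.139) / 2.876129e-05
t = 68609 yr

68609


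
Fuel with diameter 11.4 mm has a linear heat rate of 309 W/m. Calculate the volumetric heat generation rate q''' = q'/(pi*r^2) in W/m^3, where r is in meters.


r = D / 2 / 1000 = 11.4 / 2 / 1000 = 0.0057 m
q''' = q' / (pi * r^2)
q''' = 309 / (pi * 0.0057^2)
q''' = 3.0273e+06 W/m^3

3.0273e+06


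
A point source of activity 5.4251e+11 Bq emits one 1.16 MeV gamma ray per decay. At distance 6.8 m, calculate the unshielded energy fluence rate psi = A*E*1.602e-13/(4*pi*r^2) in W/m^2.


psi = A * E * 1.602e-13 / (4*pi*r^2)
psi = 5.4251e+11 * 1.16 * 1.602e-13 / (4*pi*6.8^2)
psi = 1.7350e-04 W/m^2

1.7350e-04


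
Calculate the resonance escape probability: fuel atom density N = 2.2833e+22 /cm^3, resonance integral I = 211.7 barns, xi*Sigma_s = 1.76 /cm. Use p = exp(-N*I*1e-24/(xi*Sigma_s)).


p = exp(-N * I * 1e-24 / (xi*Sigma_s))
p = exp(-2.2833e+22 * 211.7 * 1e-24 / 1.76)
p = 0.064155

0.064155


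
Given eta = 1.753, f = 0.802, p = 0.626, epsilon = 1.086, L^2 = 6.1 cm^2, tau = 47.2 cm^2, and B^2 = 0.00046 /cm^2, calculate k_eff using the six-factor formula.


k_inf = eta*f*p*eps = 1.753*0.802*0.626*1.086 = 0.9557855
P_TNL = 1/(1 + L^2*B^2) = 1/(1 + 6.1*0.00046) = 0.9972019
P_FNL = exp(-B^2*tau) = exp(-0.00046*47.2) = 0.9785220
k_eff = k_inf * P_TNL * P_FNL = 0.9557855 * 0.9972019 * 0.9785220
k_eff = 0.93264

0.93264


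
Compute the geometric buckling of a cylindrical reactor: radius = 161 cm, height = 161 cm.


B^2 = (2.405/R)^2 + (pi/H)^2
B^2 = (2.405/161)^2 + (pi/161)^2
B^2 = 6.0390e-04 /cm^2

6.0390e-04


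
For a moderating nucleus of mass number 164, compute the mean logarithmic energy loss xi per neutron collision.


xi = 1 + (A-1)^2/(2A) * ln((A-1)/(A+1))
xi = 1 + (164-1)^2/(2*164) * ln((164-1)/(164 +1))
xi = 0.012146

0.012146


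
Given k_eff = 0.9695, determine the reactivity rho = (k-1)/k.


rho = (k_eff - 1) / k_eff
rho = (0.9695 - 1) / 0.9695
rho = -0.031460

-0.031460


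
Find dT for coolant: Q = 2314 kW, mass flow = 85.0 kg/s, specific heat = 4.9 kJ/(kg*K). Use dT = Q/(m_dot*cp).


dT = Q / (m_dot * cp)
dT = 2314 / (85.0 * 4.9)
dT = 5.5558 C

5.5558


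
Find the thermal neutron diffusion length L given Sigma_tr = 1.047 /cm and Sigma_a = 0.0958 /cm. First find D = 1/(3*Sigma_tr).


D = 1 / (3 * Sigma_tr) = 1 / (3 * 1.047) = 0.3183699 cm
L = sqrt(D / Sigma_a)
L = sqrt(0.3183699 / 0.0958)
L = 1.8230 cm

1.8230


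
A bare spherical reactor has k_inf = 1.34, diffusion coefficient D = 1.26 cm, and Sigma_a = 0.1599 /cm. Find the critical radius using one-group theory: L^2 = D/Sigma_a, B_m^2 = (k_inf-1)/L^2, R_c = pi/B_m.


L^2 = D / Sigma_a = 1.26 / 0.1599 = 7.879925 cm^2
B_m^2 = (k_inf - 1) / L^2 = (1.34 - 1) / 7.879925 = 0.04314762 /cm^2
For a bare sphere: B_g = pi/R, so R_c = pi / sqrt(B_m^2)
R_c = pi / sqrt(0.04314762) = 15.124 cm

15.124


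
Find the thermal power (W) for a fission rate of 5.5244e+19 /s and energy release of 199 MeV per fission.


P = fission_rate * E_MeV * 1.602e-13
P = 5.5244e+19 * 199 * 1.602e-13
P = 1.7612e+09 W

1.7612e+09


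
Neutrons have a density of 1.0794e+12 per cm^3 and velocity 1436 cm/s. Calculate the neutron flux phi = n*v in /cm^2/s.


phi = n * v
phi = 1.0794e+12 * 1436
phi = 1.5500e+15 /cm^2/s

1.5500e+15


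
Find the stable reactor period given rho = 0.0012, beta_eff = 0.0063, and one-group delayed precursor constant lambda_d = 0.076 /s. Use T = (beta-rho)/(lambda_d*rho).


T = (beta - rho) / (lambda_d * rho)
T = (0.0063 - 0.0012) / (0.076 * 0.0012)
T = 55.921 s

55.921


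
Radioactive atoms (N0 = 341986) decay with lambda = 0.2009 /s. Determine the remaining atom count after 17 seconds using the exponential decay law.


N = N0 * exp(-lambda * t)
N = 341986 * exp(-0.2009 * 17)
N = 11240

11240


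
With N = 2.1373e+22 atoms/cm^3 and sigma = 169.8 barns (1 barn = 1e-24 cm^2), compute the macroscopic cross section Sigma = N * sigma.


Sigma = N * sigma_barns * 1e-24
Sigma = 2.1373e+22 * 169.8 * 1e-24
Sigma = 3.6291 /cm

3.6291


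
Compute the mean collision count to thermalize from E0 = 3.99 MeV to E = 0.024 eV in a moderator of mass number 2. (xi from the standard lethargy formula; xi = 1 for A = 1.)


xi = 1 + (A-1)^2/(2A)*ln((A-1)/(A+1)) = 0.7253469 (for A = 2)
n = ln(E0/E) / xi
n = ln(3.99e6 / 0.024) / 0.7253469
n = ln(1.662500e+08) / 0.7253469 = 26.096

26.096


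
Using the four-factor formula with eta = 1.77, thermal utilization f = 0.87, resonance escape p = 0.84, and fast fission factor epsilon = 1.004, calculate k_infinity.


k_inf = eta * f * p * epsilon
k_inf = 1.77 * 0.87 * 0.84 * 1.004
k_inf = 1.2987

1.2987


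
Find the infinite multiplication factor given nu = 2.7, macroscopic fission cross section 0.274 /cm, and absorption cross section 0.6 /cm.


k_inf = nu * Sigma_f / Sigma_a
k_inf = 2.7 * 0.274 / 0.6
k_inf = 1.2330

1.2330


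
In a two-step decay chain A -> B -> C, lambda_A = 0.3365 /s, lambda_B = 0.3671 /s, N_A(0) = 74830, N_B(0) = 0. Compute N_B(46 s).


N_B(t) = lambda_A * N_A0 / (lambda_B - lambda_A) * [exp(-lambda_A*t) - exp(-lambda_B*t)]
exp(-0.3365*46) = 1.894767e-07; exp(-0.3671*46) = 4.637061e-08
N_B = 0.3365 * 74830 / (0.3671 - 0.3365) * (1.894767e-07 - 4.637061e-08)
N_B = 0.11776

0.11776


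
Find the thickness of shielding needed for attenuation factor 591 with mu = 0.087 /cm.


x = ln(factor) / mu
x = ln(591) / 0.087
x = 73.354 cm

73.354


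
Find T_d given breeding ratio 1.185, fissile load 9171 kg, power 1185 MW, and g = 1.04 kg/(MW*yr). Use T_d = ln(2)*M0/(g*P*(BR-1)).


Breeding gain G = BR - 1 = 1.185 - 1 = 0.185
Fissile production rate = g * P * G = 1.04 * 1185 * 0.185 = 227.994 kg/yr
T_d = ln(2) * M0 / (g * P * G)
T_d = ln(2) * 9171 / 227.994 = 27.882 yr

27.882


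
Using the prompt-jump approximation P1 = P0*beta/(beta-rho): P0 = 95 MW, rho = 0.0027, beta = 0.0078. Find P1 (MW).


P1/P0 = beta / (beta - rho)
P1/P0 = 0.0078 / (0.0078 - 0.0027) = 1.529412
P1 = 95 * 1.529412 = 145.29 MW

145.29


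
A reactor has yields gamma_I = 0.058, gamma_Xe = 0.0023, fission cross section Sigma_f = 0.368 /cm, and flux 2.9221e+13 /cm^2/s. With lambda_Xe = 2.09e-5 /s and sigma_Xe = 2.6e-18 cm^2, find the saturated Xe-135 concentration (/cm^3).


Xe_eq = (gamma_I + gamma_Xe) * Sigma_f * phi / (lambda_Xe + sigma_Xe * phi)
Numerator = (0.058 + 0.0023) * 0.368 * 2.9221e+13 = 6.484257e+11
Denominator = 2.09e-5 + 2.6e-18 * 2.9221e+13 = 9.687460e-05
Xe_eq = 6.484257e+11 / 9.687460e-05 = 6.6935e+15 /cm^3

6.6935e+15


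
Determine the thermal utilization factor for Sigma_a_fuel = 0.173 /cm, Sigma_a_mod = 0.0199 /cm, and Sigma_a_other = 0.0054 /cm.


f = Sigma_a_fuel / (Sigma_a_fuel + Sigma_a_mod + Sigma_a_other)
f = 0.173 / (0.173 + 0.0199 + 0.0054)
f = 0.87242

0.87242


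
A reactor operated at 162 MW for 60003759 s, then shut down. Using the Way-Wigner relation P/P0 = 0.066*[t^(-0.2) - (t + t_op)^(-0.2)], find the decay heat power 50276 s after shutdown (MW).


P/P0 = 0.066 * [t^(-0.2) - (t + t_op)^(-0.2)]
P/P0 = 0.066 * [50276^(-0.2) - (50276 + 60003759)^(-0.2)]
P/P0 = 0.066 * [0.1147434 - 0.02781580] = 0.005737222
P = 162 * 0.005737222 = 0.92943 MW

0.92943


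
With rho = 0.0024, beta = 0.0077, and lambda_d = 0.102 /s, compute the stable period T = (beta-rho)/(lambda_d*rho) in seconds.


T = (beta - rho) / (lambda_d * rho)
T = (0.0077 - 0.0024) / (0.102 * 0.0024)
T = 21.650 s

21.650


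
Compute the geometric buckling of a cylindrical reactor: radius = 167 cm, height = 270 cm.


B^2 = (2.405/R)^2 + (pi/H)^2
B^2 = (2.405/167)^2 + (pi/270)^2
B^2 = 3.4278e-04 /cm^2

3.4278e-04


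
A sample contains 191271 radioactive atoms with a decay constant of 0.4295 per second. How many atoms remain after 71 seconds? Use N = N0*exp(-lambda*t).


N = N0 * exp(-lambda * t)
N = 191271 * exp(-0.4295 * 71)
N = 1.0916e-08

1.0916e-08


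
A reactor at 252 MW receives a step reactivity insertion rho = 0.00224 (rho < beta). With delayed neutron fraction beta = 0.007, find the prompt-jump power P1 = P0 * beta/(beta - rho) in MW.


P1/P0 = beta / (beta - rho)
P1/P0 = 0.007 / (0.007 - 0.00224) = 1.470588
P1 = 252 * 1.470588 = 370.59 MW

370.59


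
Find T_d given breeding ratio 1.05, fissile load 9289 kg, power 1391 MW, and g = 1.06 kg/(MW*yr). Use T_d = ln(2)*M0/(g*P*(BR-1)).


Breeding gain G = BR - 1 = 1.05 - 1 = 0.05
Fissile production rate = g * P * G = 1.06 * 1391 * 0.05 = 73.723 kg/yr
T_d = ln(2) * M0 / (g * P * G)
T_d = ln(2) * 9289 / 73.723 = 87.336 yr

87.336


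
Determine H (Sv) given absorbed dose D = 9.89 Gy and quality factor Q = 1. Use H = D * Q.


H = D * Q
H = 9.89 * 1
H = 9.8900 Sv

9.8900


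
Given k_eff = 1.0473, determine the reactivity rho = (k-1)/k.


rho = (k_eff - 1) / k_eff
rho = (1.0473 - 1) / 1.0473
rho = 0.045164

0.045164


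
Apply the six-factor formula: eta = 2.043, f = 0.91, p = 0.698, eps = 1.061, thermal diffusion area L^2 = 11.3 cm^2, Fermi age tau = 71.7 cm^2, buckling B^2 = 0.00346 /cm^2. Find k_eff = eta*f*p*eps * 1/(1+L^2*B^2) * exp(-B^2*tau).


k_inf = eta*f*p*eps = 2.043*0.91*0.698*1.061 = 1.376831
P_TNL = 1/(1 + L^2*B^2) = 1/(1 + 11.3*0.00346) = 0.9623731
P_FNL = exp(-B^2*tau) = exp(-0.00346*71.7) = 0.7802960
k_eff = k_inf * P_TNL * P_FNL = 1.376831 * 0.9623731 * 0.7802960
k_eff = 1.0339

1.0339


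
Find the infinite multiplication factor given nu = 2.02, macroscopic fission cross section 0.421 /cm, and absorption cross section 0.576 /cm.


k_inf = nu * Sigma_f / Sigma_a
k_inf = 2.02 * 0.421 / 0.576
k_inf = 1.4764

1.4764


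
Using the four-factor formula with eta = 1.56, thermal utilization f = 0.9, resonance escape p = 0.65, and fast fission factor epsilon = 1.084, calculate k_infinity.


k_inf = eta * f * p * epsilon
k_inf = 1.56 * 0.9 * 0.65 * 1.084
k_inf = 0.98926

0.98926


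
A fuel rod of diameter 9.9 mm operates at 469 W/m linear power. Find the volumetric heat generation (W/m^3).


r = D / 2 / 1000 = 9.9 / 2 / 1000 = 0.00495 m
q''' = q' / (pi * r^2)
q''' = 469 / (pi * 0.00495^2)
q''' = 6.0927e+06 W/m^3

6.0927e+06


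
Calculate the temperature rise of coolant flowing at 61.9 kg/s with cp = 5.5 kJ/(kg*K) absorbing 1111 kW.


dT = Q / (m_dot * cp)
dT = 1111 / (61.9 * 5.5)
dT = 3.2633 C

3.2633


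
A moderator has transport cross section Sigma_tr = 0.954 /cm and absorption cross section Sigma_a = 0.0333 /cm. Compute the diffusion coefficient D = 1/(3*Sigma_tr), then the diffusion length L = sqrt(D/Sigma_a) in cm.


D = 1 / (3 * Sigma_tr) = 1 / (3 * 0.954) = 0.3494060 cm
L = sqrt(D / Sigma_a)
L = sqrt(0.3494060 / 0.0333)
L = 3.2392 cm

3.2392


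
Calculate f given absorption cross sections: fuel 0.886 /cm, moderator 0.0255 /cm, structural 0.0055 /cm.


f = Sigma_a_fuel / (Sigma_a_fuel + Sigma_a_mod + Sigma_a_other)
f = 0.886 / (0.886 + 0.0255 + 0.0055)
f = 0.96619

0.96619


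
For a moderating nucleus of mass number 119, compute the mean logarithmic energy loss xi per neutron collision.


xi = 1 + (A-1)^2/(2A) * ln((A-1)/(A+1))
xi = 1 + (119-1)^2/(2*119) * ln((119-1)/(119 +1))
xi = 0.016713

0.016713


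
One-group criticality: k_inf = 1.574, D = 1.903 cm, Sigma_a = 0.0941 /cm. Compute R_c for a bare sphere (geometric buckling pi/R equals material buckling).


L^2 = D / Sigma_a = 1.903 / 0.0941 = 20.22317 cm^2
B_m^2 = (k_inf - 1) / L^2 = (1.574 - 1) / 20.22317 = 0.02838329 /cm^2
For a bare sphere: B_g = pi/R, so R_c = pi / sqrt(B_m^2)
R_c = pi / sqrt(0.02838329) = 18.647 cm

18.647


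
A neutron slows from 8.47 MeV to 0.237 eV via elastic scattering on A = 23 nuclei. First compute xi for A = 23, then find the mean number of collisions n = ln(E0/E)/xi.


xi = 1 + (A-1)^2/(2A)*ln((A-1)/(A+1)) = 0.08448899 (for A = 23)
n = ln(E0/E) / xi
n = ln(8.47e6 / 0.237) / 0.08448899
n = ln(3.573840e+07) / 0.08448899 = 205.85

205.85


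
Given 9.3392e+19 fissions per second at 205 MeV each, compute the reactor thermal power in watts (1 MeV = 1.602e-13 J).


P = fission_rate * E_MeV * 1.602e-13
P = 9.3392e+19 * 205 * 1.602e-13
P = 3.0671e+09 W

3.0671e+09


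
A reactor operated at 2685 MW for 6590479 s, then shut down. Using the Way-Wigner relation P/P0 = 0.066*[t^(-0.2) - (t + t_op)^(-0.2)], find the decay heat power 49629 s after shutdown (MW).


P/P0 = 0.066 * [t^(-0.2) - (t + t_op)^(-0.2)]
P/P0 = 0.066 * [49629^(-0.2) - (49629 + 6590479)^(-0.2)]
P/P0 = 0.066 * [0.1150411 - 0.04320808] = 0.004740979
P = 2685 * 0.004740979 = 12.730 MW

12.730


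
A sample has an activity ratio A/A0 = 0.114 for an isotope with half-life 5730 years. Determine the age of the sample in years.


lambda = ln(2) / t_half = ln(2) / 5730 = 1.209681e-04 /yr
t = -ln(A/A0) / lambda
t = -ln(0.114) / 1.209681e-04
t = 17951 yr

17951


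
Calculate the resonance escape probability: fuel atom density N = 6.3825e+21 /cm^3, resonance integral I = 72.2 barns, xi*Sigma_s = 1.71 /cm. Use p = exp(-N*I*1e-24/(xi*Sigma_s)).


p = exp(-N * I * 1e-24 / (xi*Sigma_s))
p = exp(-6.3825e+21 * 72.2 * 1e-24 / 1.71)
p = 0.76377

0.76377


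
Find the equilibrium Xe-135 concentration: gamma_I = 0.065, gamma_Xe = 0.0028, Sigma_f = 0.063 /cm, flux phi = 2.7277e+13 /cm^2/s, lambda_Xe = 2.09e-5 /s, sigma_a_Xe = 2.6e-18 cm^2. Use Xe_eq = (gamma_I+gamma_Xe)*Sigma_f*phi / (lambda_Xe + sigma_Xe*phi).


Xe_eq = (gamma_I + gamma_Xe) * Sigma_f * phi / (lambda_Xe + sigma_Xe * phi)
Numerator = (0.065 + 0.0028) * 0.063 * 2.7277e+13 = 1.165110e+11
Denominator = 2.09e-5 + 2.6e-18 * 2.7277e+13 = 9.182020e-05
Xe_eq = 1.165110e+11 / 9.182020e-05 = 1.2689e+15 /cm^3

1.2689e+15


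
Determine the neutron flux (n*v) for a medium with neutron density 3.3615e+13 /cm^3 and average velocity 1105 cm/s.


phi = n * v
phi = 3.3615e+13 * 1105
phi = 3.7145e+16 /cm^2/s

3.7145e+16


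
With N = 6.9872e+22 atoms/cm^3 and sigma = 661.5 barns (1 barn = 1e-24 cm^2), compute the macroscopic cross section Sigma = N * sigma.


Sigma = N * sigma_barns * 1e-24
Sigma = 6.9872e+22 * 661.5 * 1e-24
Sigma = 46.220 /cm

46.220


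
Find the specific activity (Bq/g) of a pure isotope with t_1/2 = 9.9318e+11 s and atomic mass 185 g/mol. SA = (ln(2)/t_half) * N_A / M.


lambda = ln(2) / t_half = ln(2) / 9.9318e+11 = 6.979069e-13 /s
SA = lambda * N_A / M
SA = 6.979069e-13 * 6.022e23 / 185
SA = 2.2718e+09 Bq/g

2.2718e+09


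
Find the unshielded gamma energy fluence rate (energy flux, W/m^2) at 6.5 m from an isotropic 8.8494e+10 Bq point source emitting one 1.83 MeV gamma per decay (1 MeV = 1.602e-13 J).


psi = A * E * 1.602e-13 / (4*pi*r^2)
psi = 8.8494e+10 * 1.83 * 1.602e-13 / (4*pi*6.5^2)
psi = 4.8864e-05 W/m^2

4.8864e-05


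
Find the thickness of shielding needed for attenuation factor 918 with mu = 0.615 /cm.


x = ln(factor) / mu
x = ln(918) / 0.615
x = 11.093 cm

11.093


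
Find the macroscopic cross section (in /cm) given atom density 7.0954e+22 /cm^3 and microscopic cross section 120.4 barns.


Sigma = N * sigma_barns * 1e-24
Sigma = 7.0954e+22 * 120.4 * 1e-24
Sigma = 8.5429 /cm

8.5429


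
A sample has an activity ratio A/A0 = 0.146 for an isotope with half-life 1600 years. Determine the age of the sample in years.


lambda = ln(2) / t_half = ln(2) / 1600 = 4.332170e-04 /yr
t = -ln(A/A0) / lambda
t = -ln(0.146) / 4.332170e-04
t = 4441.5 yr

4441.5


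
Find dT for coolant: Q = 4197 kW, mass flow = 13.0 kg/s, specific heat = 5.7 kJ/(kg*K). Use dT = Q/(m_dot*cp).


dT = Q / (m_dot * cp)
dT = 4197 / (13.0 * 5.7)
dT = 56.640 C

56.640


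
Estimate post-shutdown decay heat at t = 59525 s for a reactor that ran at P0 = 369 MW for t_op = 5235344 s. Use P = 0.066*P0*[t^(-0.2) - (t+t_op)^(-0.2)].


P/P0 = 0.066 * [t^(-0.2) - (t + t_op)^(-0.2)]
P/P0 = 0.066 * [59525^(-0.2) - (59525 + 5235344)^(-0.2)]
P/P0 = 0.066 * [0.1109328 - 0.04520942] = 0.004337743
P = 369 * 0.004337743 = 1.6006 MW

1.6006


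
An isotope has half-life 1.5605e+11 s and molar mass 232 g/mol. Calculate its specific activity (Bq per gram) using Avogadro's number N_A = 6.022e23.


lambda = ln(2) / t_half = ln(2) / 1.5605e+11 = 4.441827e-12 /s
SA = lambda * N_A / M
SA = 4.441827e-12 * 6.022e23 / 232
SA = 1.1530e+10 Bq/g

1.1530e+10


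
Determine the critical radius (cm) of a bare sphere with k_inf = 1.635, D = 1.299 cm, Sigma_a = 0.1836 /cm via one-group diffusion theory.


L^2 = D / Sigma_a = 1.299 / 0.1836 = 7.075163 cm^2
B_m^2 = (k_inf - 1) / L^2 = (1.635 - 1) / 7.075163 = 0.08975058 /cm^2
For a bare sphere: B_g = pi/R, so R_c = pi / sqrt(B_m^2)
R_c = pi / sqrt(0.08975058) = 10.487 cm

10.487


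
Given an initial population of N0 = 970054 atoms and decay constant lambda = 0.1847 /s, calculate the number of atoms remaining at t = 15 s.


N = N0 * exp(-lambda * t)
N = 970054 * exp(-0.1847 * 15)
N = 60755

60755


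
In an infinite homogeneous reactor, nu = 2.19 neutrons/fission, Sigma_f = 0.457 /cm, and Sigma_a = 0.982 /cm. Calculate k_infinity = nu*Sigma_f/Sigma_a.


k_inf = nu * Sigma_f / Sigma_a
k_inf = 2.19 * 0.457 / 0.982
k_inf = 1.0192

1.0192


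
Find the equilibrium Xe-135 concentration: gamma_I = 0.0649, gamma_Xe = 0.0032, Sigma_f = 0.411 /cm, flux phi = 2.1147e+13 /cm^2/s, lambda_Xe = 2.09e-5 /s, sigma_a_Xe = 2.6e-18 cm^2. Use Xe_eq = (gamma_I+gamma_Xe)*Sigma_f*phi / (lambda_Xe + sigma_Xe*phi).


Xe_eq = (gamma_I + gamma_Xe) * Sigma_f * phi / (lambda_Xe + sigma_Xe * phi)
Numerator = (0.0649 + 0.0032) * 0.411 * 2.1147e+13 = 5.918855e+11
Denominator = 2.09e-5 + 2.6e-18 * 2.1147e+13 = 7.588220e-05
Xe_eq = 5.918855e+11 / 7.588220e-05 = 7.8001e+15 /cm^3

7.8001e+15


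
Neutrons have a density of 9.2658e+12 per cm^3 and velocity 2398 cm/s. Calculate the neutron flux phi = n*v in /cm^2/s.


phi = n * v
phi = 9.2658e+12 * 2398
phi = 2.2219e+16 /cm^2/s

2.2219e+16


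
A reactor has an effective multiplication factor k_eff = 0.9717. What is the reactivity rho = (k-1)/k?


rho = (k_eff - 1) / k_eff
rho = (0.9717 - 1) / 0.9717
rho = -0.029124

-0.029124


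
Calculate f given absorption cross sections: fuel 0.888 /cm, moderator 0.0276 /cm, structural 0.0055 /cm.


f = Sigma_a_fuel / (Sigma_a_fuel + Sigma_a_mod + Sigma_a_other)
f = 0.888 / (0.888 + 0.0276 + 0.0055)
f = 0.96406

0.96406


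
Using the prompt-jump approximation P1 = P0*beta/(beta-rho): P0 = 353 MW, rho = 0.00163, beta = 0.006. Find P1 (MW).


P1/P0 = beta / (beta - rho)
P1/P0 = 0.006 / (0.006 - 0.00163) = 1.372998
P1 = 353 * 1.372998 = 484.67 MW

484.67


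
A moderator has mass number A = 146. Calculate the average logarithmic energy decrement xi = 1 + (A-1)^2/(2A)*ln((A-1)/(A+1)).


xi = 1 + (A-1)^2/(2A) * ln((A-1)/(A+1))
xi = 1 + (146-1)^2/(2*146) * ln((146-1)/(146 +1))
xi = 0.013636

0.013636


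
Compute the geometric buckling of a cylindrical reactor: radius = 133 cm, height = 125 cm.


B^2 = (2.405/R)^2 + (pi/H)^2
B^2 = (2.405/133)^2 + (pi/125)^2
B^2 = 9.5864e-04 /cm^2

9.5864e-04


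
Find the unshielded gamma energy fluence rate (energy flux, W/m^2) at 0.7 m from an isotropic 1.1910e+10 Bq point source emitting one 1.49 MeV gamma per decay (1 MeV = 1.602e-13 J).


psi = A * E * 1.602e-13 / (4*pi*r^2)
psi = 1.1910e+10 * 1.49 * 1.602e-13 / (4*pi*0.7^2)
psi = 4.6169e-04 W/m^2

4.6169e-04


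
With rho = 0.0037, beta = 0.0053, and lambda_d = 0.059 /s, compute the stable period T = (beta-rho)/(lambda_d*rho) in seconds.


T = (beta - rho) / (lambda_d * rho)
T = (0.0053 - 0.0037) / (0.059 * 0.0037)
T = 7.3294 s

7.3294


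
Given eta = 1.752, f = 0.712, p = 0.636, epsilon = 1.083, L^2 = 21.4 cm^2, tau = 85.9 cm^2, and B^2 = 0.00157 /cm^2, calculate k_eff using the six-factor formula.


k_inf = eta*f*p*eps = 1.752*0.712*0.636*1.083 = 0.8592107
P_TNL = 1/(1 + L^2*B^2) = 1/(1 + 21.4*0.00157) = 0.9674941
P_FNL = exp(-B^2*tau) = exp(-0.00157*85.9) = 0.8738356
k_eff = k_inf * P_TNL * P_FNL = 0.8592107 * 0.9674941 * 0.8738356
k_eff = 0.72640

0.72640


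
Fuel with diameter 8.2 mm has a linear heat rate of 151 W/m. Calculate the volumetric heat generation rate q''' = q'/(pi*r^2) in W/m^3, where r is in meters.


r = D / 2 / 1000 = 8.2 / 2 / 1000 = 0.0041 m
q''' = q' / (pi * r^2)
q''' = 151 / (pi * 0.0041^2)
q''' = 2.8593e+06 W/m^3

2.8593e+06


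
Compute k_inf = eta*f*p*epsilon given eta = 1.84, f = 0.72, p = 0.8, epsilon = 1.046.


k_inf = eta * f * p * epsilon
k_inf = 1.84 * 0.72 * 0.8 * 1.046
k_inf = 1.1086

1.1086


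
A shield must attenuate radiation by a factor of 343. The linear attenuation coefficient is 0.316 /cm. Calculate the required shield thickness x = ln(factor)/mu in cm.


x = ln(factor) / mu
x = ln(343) / 0.316
x = 18.474 cm

18.474


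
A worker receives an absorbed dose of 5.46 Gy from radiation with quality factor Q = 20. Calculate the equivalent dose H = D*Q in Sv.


H = D * Q
H = 5.46 * 20
H = 109.20 Sv

109.20


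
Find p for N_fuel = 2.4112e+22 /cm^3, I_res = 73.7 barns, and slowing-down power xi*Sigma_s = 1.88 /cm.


p = exp(-N * I * 1e-24 / (xi*Sigma_s))
p = exp(-2.4112e+22 * 73.7 * 1e-24 / 1.88)
p = 0.38859

0.38859


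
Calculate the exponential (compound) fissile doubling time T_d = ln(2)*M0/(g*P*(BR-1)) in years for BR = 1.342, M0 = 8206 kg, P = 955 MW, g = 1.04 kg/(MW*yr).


Breeding gain G = BR - 1 = 1.342 - 1 = 0.342
Fissile production rate = g * P * G = 1.04 * 955 * 0.342 = 339.6744 kg/yr
T_d = ln(2) * M0 / (g * P * G)
T_d = ln(2) * 8206 / 339.6744 = 16.745 yr

16.745


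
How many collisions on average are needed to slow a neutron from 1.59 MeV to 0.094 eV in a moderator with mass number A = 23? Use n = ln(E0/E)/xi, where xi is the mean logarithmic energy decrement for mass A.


xi = 1 + (A-1)^2/(2A)*ln((A-1)/(A+1)) = 0.08448899 (for A = 23)
n = ln(E0/E) / xi
n = ln(1.59e6 / 0.094) / 0.08448899
n = ln(1.691489e+07) / 0.08448899 = 196.99

196.99


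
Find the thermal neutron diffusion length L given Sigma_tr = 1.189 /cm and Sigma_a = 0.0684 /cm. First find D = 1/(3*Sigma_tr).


D = 1 / (3 * Sigma_tr) = 1 / (3 * 1.189) = 0.2803476 cm
L = sqrt(D / Sigma_a)
L = sqrt(0.2803476 / 0.0684)
L = 2.0245 cm

2.0245


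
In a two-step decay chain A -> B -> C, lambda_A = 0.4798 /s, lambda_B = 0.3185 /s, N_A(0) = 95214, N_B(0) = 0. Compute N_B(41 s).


N_B(t) = lambda_A * N_A0 / (lambda_B - lambda_A) * [exp(-lambda_A*t) - exp(-lambda_B*t)]
exp(-0.4798*41) = 2.861843e-09; exp(-0.3185*41) = 2.131894e-06
N_B = 0.4798 * 95214 / (0.3185 - 0.4798) * (2.861843e-09 - 2.131894e-06)
N_B = 0.60299

0.60299
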